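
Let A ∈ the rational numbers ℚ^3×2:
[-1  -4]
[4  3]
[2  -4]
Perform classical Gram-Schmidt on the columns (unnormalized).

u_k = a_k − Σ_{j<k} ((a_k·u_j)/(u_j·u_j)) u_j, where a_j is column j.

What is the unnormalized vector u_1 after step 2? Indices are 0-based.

u_1 = (-76/21, 31/21, -100/21)

Step 1: u_0 = a_0 = (-1, 4, 2).
Step 2: u_1 = a_1 − (8/21)·u_0 = (-76/21, 31/21, -100/21).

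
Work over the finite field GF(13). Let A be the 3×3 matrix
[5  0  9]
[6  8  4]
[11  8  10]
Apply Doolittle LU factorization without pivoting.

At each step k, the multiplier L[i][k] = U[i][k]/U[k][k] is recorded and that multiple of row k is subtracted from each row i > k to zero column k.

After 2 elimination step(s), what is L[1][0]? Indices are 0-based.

[col 0] pivot 5
  R1 -= 9*R0 → (0, 8, 1)  (L[1][0] := 9)
  R2 -= 10*R0 → (0, 8, 11)  (L[2][0] := 10)
[col 1] pivot 8
  R2 -= 1*R1 → (0, 0, 10)  (L[2][1] := 1)

L[1][0] = 9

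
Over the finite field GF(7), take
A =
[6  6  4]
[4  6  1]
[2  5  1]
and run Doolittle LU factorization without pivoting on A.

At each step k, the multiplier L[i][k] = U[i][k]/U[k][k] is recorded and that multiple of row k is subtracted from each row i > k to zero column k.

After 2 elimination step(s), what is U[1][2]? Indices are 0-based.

U[1][2] = 3

Step 1: pivot at (0,0) is 6.
  row1 ← row1 − (3)·row0  ⇒  L[1][0]=3, U row1=(0, 2, 3)
  row2 ← row2 − (5)·row0  ⇒  L[2][0]=5, U row2=(0, 3, 2)
Step 2: pivot at (1,1) is 2.
  row2 ← row2 − (5)·row1  ⇒  L[2][1]=5, U row2=(0, 0, 1)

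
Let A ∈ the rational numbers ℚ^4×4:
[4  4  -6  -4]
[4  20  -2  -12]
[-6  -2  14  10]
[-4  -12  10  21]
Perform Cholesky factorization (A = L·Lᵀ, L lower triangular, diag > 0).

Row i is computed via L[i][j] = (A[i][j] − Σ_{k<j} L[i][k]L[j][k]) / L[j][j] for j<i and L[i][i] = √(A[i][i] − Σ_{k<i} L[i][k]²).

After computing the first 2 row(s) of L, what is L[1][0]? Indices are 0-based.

Step 1: L[0][0] = √(4) = 2.
  L[1][0] = (4) / L[0][0] = 2.
Step 2: L[1][1] = √(16) = 4.

L[1][0] = 2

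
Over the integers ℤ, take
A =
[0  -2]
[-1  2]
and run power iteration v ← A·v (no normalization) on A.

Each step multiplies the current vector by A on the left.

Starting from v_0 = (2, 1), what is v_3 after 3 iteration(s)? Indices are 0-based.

v_3 = (-4, 4)

v_0 = (2, 1).
v_1 = A·v_0 = (-2, 0).
v_2 = A·v_1 = (0, 2).
v_3 = A·v_2 = (-4, 4).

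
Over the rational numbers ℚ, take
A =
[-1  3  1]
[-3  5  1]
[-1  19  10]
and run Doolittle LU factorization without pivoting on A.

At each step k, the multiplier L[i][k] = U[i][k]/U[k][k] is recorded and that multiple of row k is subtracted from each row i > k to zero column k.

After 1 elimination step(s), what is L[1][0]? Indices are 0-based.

L[1][0] = 3

Step 1: pivot at (0,0) is -1.
  row1 ← row1 − (3)·row0  ⇒  L[1][0]=3, U row1=(0, -4, -2)
  row2 ← row2 − (1)·row0  ⇒  L[2][0]=1, U row2=(0, 16, 9)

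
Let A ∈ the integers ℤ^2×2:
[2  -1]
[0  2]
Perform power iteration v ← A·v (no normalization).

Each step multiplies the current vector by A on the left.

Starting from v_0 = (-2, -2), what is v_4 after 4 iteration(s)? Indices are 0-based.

v_0 = (-2, -2).
v_1 = A·v_0 = (-2, -4).
v_2 = A·v_1 = (0, -8).
v_3 = A·v_2 = (8, -16).
v_4 = A·v_3 = (32, -32).

v_4 = (32, -32)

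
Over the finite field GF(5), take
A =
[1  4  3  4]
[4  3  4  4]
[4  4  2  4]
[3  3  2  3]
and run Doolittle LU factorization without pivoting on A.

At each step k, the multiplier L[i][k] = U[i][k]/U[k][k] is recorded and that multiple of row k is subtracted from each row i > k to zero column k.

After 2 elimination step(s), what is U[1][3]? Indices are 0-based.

U[1][3] = 3

[col 0] pivot 1
  R1 -= 4*R0 → (0, 2, 2, 3)  (L[1][0] := 4)
  R2 -= 4*R0 → (0, 3, 0, 3)  (L[2][0] := 4)
  R3 -= 3*R0 → (0, 1, 3, 1)  (L[3][0] := 3)
[col 1] pivot 2
  R2 -= 4*R1 → (0, 0, 2, 1)  (L[2][1] := 4)
  R3 -= 3*R1 → (0, 0, 2, 2)  (L[3][1] := 3)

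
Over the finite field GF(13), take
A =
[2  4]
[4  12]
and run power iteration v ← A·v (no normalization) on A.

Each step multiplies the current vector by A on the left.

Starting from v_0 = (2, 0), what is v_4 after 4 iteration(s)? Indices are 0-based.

v_4 = (0, 10)

v_0 = (2, 0).
v_1 = A·v_0 = (4, 8).
v_2 = A·v_1 = (1, 8).
v_3 = A·v_2 = (8, 9).
v_4 = A·v_3 = (0, 10).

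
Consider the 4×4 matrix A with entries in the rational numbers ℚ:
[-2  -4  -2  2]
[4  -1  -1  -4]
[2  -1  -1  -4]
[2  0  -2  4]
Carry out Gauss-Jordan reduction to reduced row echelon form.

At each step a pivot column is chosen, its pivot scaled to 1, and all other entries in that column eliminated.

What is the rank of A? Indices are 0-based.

rank = 4

step 1: normalize row 0 (÷-2) = (1, 2, 1, -1)
  row 1: subtract 4×row0 = (0, -9, -5, 0)
  row 2: subtract 2×row0 = (0, -5, -3, -2)
  row 3: subtract 2×row0 = (0, -4, -4, 6)
step 2: normalize row 1 (÷-9) = (0, 1, 5/9, 0)
  row 0: subtract 2×row1 = (1, 0, -1/9, -1)
  row 2: subtract -5×row1 = (0, 0, -2/9, -2)
  row 3: subtract -4×row1 = (0, 0, -16/9, 6)
step 3: normalize row 2 (÷-2/9) = (0, 0, 1, 9)
  row 0: subtract -1/9×row2 = (1, 0, 0, 0)
  row 1: subtract 5/9×row2 = (0, 1, 0, -5)
  row 3: subtract -16/9×row2 = (0, 0, 0, 22)
step 4: normalize row 3 (÷22) = (0, 0, 0, 1)
  row 1: subtract -5×row3 = (0, 1, 0, 0)
  row 2: subtract 9×row3 = (0, 0, 1, 0)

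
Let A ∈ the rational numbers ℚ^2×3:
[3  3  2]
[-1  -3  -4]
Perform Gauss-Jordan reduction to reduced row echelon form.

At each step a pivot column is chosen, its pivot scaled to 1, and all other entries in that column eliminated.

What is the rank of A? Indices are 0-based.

rank = 2

step 1: normalize row 0 (÷3) = (1, 1, 2/3)
  row 1: subtract -1×row0 = (0, -2, -10/3)
step 2: normalize row 1 (÷-2) = (0, 1, 5/3)
  row 0: subtract 1×row1 = (1, 0, -1)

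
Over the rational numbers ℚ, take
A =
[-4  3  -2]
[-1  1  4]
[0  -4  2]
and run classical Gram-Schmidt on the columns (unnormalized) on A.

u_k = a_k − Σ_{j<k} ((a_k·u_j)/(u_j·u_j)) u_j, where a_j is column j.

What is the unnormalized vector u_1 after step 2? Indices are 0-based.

Step 1: u_0 = a_0 = (-4, -1, 0).
Step 2: u_1 = a_1 − (-13/17)·u_0 = (-1/17, 4/17, -4).

u_1 = (-1/17, 4/17, -4)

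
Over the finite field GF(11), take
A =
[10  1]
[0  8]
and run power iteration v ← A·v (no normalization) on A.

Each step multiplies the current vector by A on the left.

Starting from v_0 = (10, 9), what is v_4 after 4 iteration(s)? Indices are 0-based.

v_0 = (10, 9).
v_1 = A·v_0 = (10, 6).
v_2 = A·v_1 = (7, 4).
v_3 = A·v_2 = (8, 10).
v_4 = A·v_3 = (2, 3).

v_4 = (2, 3)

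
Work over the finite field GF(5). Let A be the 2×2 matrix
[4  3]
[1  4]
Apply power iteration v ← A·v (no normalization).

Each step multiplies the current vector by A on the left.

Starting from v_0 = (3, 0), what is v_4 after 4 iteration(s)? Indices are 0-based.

v_0 = (3, 0).
v_1 = A·v_0 = (2, 3).
v_2 = A·v_1 = (2, 4).
v_3 = A·v_2 = (0, 3).
v_4 = A·v_3 = (4, 2).

v_4 = (4, 2)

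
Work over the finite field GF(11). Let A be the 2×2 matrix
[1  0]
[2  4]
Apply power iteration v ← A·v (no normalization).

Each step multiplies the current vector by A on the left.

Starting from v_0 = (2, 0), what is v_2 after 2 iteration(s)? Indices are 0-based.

v_0 = (2, 0).
v_1 = A·v_0 = (2, 4).
v_2 = A·v_1 = (2, 9).

v_2 = (2, 9)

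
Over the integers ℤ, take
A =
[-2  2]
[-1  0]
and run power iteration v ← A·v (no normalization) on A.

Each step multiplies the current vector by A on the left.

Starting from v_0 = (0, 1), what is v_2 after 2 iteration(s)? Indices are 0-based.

v_0 = (0, 1).
v_1 = A·v_0 = (2, 0).
v_2 = A·v_1 = (-4, -2).

v_2 = (-4, -2)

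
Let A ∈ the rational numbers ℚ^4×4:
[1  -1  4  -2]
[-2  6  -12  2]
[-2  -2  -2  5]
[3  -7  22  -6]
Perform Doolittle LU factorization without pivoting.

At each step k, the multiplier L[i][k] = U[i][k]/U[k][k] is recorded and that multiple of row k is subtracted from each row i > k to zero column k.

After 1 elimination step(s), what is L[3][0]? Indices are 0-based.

L[3][0] = 3

k=0: U[0][0]=1
  eliminate (1,0): mult=-2, new row 1: (0, 4, -4, -2); set L[1][0]=-2
  eliminate (2,0): mult=-2, new row 2: (0, -4, 6, 1); set L[2][0]=-2
  eliminate (3,0): mult=3, new row 3: (0, -4, 10, 0); set L[3][0]=3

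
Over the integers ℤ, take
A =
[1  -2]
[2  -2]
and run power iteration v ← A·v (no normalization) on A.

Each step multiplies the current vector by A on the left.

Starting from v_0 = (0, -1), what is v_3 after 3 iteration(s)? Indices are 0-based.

v_0 = (0, -1).
v_1 = A·v_0 = (2, 2).
v_2 = A·v_1 = (-2, 0).
v_3 = A·v_2 = (-2, -4).

v_3 = (-2, -4)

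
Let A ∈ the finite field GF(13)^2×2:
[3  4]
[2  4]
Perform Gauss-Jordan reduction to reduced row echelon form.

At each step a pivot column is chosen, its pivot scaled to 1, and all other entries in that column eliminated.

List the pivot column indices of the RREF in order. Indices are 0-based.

pivot columns: 0, 1

[1] R0 /= 3  ⇒  (1, 10)
     R1 -= 2·R0  ⇒  (0, 10)
[2] R1 /= 10  ⇒  (0, 1)
     R0 -= 10·R1  ⇒  (1, 0)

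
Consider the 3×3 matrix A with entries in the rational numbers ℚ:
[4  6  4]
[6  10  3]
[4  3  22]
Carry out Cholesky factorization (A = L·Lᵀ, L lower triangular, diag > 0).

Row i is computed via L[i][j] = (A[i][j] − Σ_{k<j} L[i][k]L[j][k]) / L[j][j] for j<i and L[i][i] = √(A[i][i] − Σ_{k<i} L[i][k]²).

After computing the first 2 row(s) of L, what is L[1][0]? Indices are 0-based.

Step 1: L[0][0] = √(4) = 2.
  L[1][0] = (6) / L[0][0] = 3.
Step 2: L[1][1] = √(1) = 1.

L[1][0] = 3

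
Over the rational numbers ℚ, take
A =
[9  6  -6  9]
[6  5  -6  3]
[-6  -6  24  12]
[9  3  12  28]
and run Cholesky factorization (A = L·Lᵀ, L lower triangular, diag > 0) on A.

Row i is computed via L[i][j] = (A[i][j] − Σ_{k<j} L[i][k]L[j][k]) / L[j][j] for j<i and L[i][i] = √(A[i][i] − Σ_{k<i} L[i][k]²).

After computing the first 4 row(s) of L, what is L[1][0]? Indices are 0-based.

Step 1: L[0][0] = √(9) = 3.
  L[1][0] = (6) / L[0][0] = 2.
Step 2: L[1][1] = √(1) = 1.
  L[2][0] = (-6) / L[0][0] = -2.
  L[2][1] = (-2) / L[1][1] = -2.
Step 3: L[2][2] = √(16) = 4.
  L[3][0] = (9) / L[0][0] = 3.
  L[3][1] = (-3) / L[1][1] = -3.
  L[3][2] = (12) / L[2][2] = 3.
Step 4: L[3][3] = √(1) = 1.

L[1][0] = 2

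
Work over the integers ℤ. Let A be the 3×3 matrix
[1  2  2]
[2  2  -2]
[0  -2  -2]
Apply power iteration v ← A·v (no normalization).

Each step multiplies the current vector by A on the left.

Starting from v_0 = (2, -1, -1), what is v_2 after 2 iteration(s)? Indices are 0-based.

v_0 = (2, -1, -1).
v_1 = A·v_0 = (-2, 4, 4).
v_2 = A·v_1 = (14, -4, -16).

v_2 = (14, -4, -16)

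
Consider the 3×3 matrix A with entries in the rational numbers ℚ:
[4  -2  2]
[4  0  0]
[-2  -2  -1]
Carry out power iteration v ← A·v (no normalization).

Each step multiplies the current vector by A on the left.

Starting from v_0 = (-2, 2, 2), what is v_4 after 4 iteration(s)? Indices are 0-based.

v_0 = (-2, 2, 2).
v_1 = A·v_0 = (-8, -8, -2).
v_2 = A·v_1 = (-20, -32, 34).
v_3 = A·v_2 = (52, -80, 70).
v_4 = A·v_3 = (508, 208, -14).

v_4 = (508, 208, -14)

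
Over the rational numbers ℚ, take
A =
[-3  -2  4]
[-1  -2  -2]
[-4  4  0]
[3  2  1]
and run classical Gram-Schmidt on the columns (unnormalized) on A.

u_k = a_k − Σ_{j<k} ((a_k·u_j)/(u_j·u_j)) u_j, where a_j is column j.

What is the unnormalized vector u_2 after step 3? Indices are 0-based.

Step 1: u_0 = a_0 = (-3, -1, -4, 3).
Step 2: u_1 = a_1 − (-2/35)·u_0 = (-76/35, -72/35, 132/35, 76/35).
Step 3: u_2 = a_2 − (-1/5)·u_0 − (-21/244)·u_1 = (196/61, -145/61, -29/61, 109/61).

u_2 = (196/61, -145/61, -29/61, 109/61)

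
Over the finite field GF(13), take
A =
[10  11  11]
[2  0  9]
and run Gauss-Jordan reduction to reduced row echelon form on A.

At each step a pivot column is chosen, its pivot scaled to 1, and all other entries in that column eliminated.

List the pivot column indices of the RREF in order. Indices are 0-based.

pivot columns: 0, 1

step 1: normalize row 0 (÷10) = (1, 5, 5)
  row 1: subtract 2×row0 = (0, 3, 12)
step 2: normalize row 1 (÷3) = (0, 1, 4)
  row 0: subtract 5×row1 = (1, 0, 11)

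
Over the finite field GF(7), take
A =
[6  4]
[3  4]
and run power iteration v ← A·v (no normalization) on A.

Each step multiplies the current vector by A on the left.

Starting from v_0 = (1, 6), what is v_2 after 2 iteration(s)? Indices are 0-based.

v_2 = (1, 2)

v_0 = (1, 6).
v_1 = A·v_0 = (2, 6).
v_2 = A·v_1 = (1, 2).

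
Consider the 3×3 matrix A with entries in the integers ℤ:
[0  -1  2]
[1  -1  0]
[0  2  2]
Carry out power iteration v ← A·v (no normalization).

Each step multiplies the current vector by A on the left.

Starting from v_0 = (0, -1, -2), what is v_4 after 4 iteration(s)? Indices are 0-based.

v_0 = (0, -1, -2).
v_1 = A·v_0 = (-3, 1, -6).
v_2 = A·v_1 = (-13, -4, -10).
v_3 = A·v_2 = (-16, -9, -28).
v_4 = A·v_3 = (-47, -7, -74).

v_4 = (-47, -7, -74)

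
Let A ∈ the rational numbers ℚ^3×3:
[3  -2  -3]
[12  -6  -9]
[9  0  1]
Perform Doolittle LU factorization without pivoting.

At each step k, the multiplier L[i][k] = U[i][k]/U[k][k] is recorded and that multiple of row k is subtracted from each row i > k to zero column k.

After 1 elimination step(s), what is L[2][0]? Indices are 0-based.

k=0: U[0][0]=3
  eliminate (1,0): mult=4, new row 1: (0, 2, 3); set L[1][0]=4
  eliminate (2,0): mult=3, new row 2: (0, 6, 10); set L[2][0]=3

L[2][0] = 3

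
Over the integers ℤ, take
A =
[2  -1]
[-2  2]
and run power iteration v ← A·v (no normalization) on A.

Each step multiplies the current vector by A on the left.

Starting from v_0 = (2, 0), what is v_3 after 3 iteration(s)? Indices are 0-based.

v_0 = (2, 0).
v_1 = A·v_0 = (4, -4).
v_2 = A·v_1 = (12, -16).
v_3 = A·v_2 = (40, -56).

v_3 = (40, -56)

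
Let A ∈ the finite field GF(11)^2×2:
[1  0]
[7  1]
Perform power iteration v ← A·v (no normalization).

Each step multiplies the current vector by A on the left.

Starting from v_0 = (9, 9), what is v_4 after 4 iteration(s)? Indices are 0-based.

v_4 = (9, 8)

v_0 = (9, 9).
v_1 = A·v_0 = (9, 6).
v_2 = A·v_1 = (9, 3).
v_3 = A·v_2 = (9, 0).
v_4 = A·v_3 = (9, 8).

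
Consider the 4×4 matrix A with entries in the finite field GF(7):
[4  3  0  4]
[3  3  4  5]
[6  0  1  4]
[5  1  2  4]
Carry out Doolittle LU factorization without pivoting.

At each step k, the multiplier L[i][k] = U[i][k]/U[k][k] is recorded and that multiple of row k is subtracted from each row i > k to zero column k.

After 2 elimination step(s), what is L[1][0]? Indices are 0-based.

L[1][0] = 6

[col 0] pivot 4
  R1 -= 6*R0 → (0, 6, 4, 2)  (L[1][0] := 6)
  R2 -= 5*R0 → (0, 6, 1, 5)  (L[2][0] := 5)
  R3 -= 3*R0 → (0, 6, 2, 6)  (L[3][0] := 3)
[col 1] pivot 6
  R2 -= 1*R1 → (0, 0, 4, 3)  (L[2][1] := 1)
  R3 -= 1*R1 → (0, 0, 5, 4)  (L[3][1] := 1)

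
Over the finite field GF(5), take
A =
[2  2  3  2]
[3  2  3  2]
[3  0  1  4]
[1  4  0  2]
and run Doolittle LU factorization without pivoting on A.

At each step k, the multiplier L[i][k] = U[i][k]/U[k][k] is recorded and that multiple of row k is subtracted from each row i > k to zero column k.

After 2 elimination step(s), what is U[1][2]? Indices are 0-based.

Step 1: pivot at (0,0) is 2.
  row1 ← row1 − (4)·row0  ⇒  L[1][0]=4, U row1=(0, 4, 1, 4)
  row2 ← row2 − (4)·row0  ⇒  L[2][0]=4, U row2=(0, 2, 4, 1)
  row3 ← row3 − (3)·row0  ⇒  L[3][0]=3, U row3=(0, 3, 1, 1)
Step 2: pivot at (1,1) is 4.
  row2 ← row2 − (3)·row1  ⇒  L[2][1]=3, U row2=(0, 0, 1, 4)
  row3 ← row3 − (2)·row1  ⇒  L[3][1]=2, U row3=(0, 0, 4, 3)

U[1][2] = 1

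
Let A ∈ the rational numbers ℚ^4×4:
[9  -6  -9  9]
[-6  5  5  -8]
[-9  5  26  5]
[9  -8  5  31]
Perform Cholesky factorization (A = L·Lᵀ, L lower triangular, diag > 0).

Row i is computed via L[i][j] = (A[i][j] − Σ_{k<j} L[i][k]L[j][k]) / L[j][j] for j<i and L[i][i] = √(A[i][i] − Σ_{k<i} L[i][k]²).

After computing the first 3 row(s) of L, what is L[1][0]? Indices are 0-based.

L[1][0] = -2

Step 1: L[0][0] = √(9) = 3.
  L[1][0] = (-6) / L[0][0] = -2.
Step 2: L[1][1] = √(1) = 1.
  L[2][0] = (-9) / L[0][0] = -3.
  L[2][1] = (-1) / L[1][1] = -1.
Step 3: L[2][2] = √(16) = 4.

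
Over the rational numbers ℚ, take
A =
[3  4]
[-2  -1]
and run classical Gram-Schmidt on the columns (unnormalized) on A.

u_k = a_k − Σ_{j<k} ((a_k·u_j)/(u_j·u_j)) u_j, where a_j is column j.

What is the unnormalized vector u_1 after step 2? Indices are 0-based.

Step 1: u_0 = a_0 = (3, -2).
Step 2: u_1 = a_1 − (14/13)·u_0 = (10/13, 15/13).

u_1 = (10/13, 15/13)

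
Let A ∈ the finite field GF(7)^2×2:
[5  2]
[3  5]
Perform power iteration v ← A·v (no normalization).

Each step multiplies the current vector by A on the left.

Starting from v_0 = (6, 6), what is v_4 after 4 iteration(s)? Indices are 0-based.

v_0 = (6, 6).
v_1 = A·v_0 = (0, 6).
v_2 = A·v_1 = (5, 2).
v_3 = A·v_2 = (1, 4).
v_4 = A·v_3 = (6, 2).

v_4 = (6, 2)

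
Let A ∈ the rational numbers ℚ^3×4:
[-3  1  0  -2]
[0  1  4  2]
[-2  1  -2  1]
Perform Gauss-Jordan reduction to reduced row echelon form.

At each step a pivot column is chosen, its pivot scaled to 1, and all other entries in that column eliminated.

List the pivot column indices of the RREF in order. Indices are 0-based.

pivot columns: 0, 1, 2

pivot(0,0)=-3: scale R0 → (1, -1/3, 0, 2/3)
  clear (2,0): R2 −= (-2)R0 → (0, 1/3, -2, 7/3)
pivot(1,1)=1: scale R1 → (0, 1, 4, 2)
  clear (0,1): R0 −= (-1/3)R1 → (1, 0, 4/3, 4/3)
  clear (2,1): R2 −= (1/3)R1 → (0, 0, -10/3, 5/3)
pivot(2,2)=-10/3: scale R2 → (0, 0, 1, -1/2)
  clear (0,2): R0 −= (4/3)R2 → (1, 0, 0, 2)
  clear (1,2): R1 −= (4)R2 → (0, 1, 0, 4)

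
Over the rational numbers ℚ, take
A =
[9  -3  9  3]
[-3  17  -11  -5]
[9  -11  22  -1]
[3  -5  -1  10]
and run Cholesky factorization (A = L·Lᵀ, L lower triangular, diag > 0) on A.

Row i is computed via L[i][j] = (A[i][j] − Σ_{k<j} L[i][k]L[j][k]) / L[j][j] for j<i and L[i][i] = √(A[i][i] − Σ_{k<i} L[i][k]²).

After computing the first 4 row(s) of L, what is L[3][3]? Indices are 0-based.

Step 1: L[0][0] = √(9) = 3.
  L[1][0] = (-3) / L[0][0] = -1.
Step 2: L[1][1] = √(16) = 4.
  L[2][0] = (9) / L[0][0] = 3.
  L[2][1] = (-8) / L[1][1] = -2.
Step 3: L[2][2] = √(9) = 3.
  L[3][0] = (3) / L[0][0] = 1.
  L[3][1] = (-4) / L[1][1] = -1.
  L[3][2] = (-6) / L[2][2] = -2.
Step 4: L[3][3] = √(4) = 2.

L[3][3] = 2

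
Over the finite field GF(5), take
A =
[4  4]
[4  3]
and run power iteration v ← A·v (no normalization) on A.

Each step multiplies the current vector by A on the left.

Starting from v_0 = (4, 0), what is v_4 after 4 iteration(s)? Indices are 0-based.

v_0 = (4, 0).
v_1 = A·v_0 = (1, 1).
v_2 = A·v_1 = (3, 2).
v_3 = A·v_2 = (0, 3).
v_4 = A·v_3 = (2, 4).

v_4 = (2, 4)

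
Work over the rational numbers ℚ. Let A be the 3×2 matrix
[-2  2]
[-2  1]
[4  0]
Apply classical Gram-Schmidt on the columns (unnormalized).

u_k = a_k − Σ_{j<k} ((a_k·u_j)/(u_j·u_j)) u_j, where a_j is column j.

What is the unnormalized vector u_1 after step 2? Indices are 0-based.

Step 1: u_0 = a_0 = (-2, -2, 4).
Step 2: u_1 = a_1 − (-1/4)·u_0 = (3/2, 1/2, 1).

u_1 = (3/2, 1/2, 1)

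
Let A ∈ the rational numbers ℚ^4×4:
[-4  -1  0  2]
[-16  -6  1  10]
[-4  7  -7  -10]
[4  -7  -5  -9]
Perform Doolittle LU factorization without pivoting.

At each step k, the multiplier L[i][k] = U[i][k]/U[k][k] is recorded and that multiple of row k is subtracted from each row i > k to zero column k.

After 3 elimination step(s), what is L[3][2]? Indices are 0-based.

L[3][2] = 3

k=0: U[0][0]=-4
  eliminate (1,0): mult=4, new row 1: (0, -2, 1, 2); set L[1][0]=4
  eliminate (2,0): mult=1, new row 2: (0, 8, -7, -12); set L[2][0]=1
  eliminate (3,0): mult=-1, new row 3: (0, -8, -5, -7); set L[3][0]=-1
k=1: U[1][1]=-2
  eliminate (2,1): mult=-4, new row 2: (0, 0, -3, -4); set L[2][1]=-4
  eliminate (3,1): mult=4, new row 3: (0, 0, -9, -15); set L[3][1]=4
k=2: U[2][2]=-3
  eliminate (3,2): mult=3, new row 3: (0, 0, 0, -3); set L[3][2]=3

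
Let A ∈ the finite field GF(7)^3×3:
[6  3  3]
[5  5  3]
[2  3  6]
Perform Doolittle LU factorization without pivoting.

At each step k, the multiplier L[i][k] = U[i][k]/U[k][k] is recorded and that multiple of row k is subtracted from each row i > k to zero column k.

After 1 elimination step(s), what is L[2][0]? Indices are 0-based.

L[2][0] = 5

k=0: U[0][0]=6
  eliminate (1,0): mult=2, new row 1: (0, 6, 4); set L[1][0]=2
  eliminate (2,0): mult=5, new row 2: (0, 2, 5); set L[2][0]=5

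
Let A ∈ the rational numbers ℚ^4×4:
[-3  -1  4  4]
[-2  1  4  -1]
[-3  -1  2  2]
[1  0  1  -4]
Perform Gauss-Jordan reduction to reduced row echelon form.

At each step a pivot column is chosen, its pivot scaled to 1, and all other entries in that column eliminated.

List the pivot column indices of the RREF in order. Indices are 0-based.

pivot(0,0)=-3: scale R0 → (1, 1/3, -4/3, -4/3)
  clear (1,0): R1 −= (-2)R0 → (0, 5/3, 4/3, -11/3)
  clear (2,0): R2 −= (-3)R0 → (0, 0, -2, -2)
  clear (3,0): R3 −= (1)R0 → (0, -1/3, 7/3, -8/3)
pivot(1,1)=5/3: scale R1 → (0, 1, 4/5, -11/5)
  clear (0,1): R0 −= (1/3)R1 → (1, 0, -8/5, -3/5)
  clear (3,1): R3 −= (-1/3)R1 → (0, 0, 13/5, -17/5)
pivot(2,2)=-2: scale R2 → (0, 0, 1, 1)
  clear (0,2): R0 −= (-8/5)R2 → (1, 0, 0, 1)
  clear (1,2): R1 −= (4/5)R2 → (0, 1, 0, -3)
  clear (3,2): R3 −= (13/5)R2 → (0, 0, 0, -6)
pivot(3,3)=-6: scale R3 → (0, 0, 0, 1)
  clear (0,3): R0 −= (1)R3 → (1, 0, 0, 0)
  clear (1,3): R1 −= (-3)R3 → (0, 1, 0, 0)
  clear (2,3): R2 −= (1)R3 → (0, 0, 1, 0)

pivot columns: 0, 1, 2, 3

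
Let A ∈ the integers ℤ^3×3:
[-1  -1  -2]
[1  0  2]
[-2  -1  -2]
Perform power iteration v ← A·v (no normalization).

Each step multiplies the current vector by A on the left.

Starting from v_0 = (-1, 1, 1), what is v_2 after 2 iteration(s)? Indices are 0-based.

v_2 = (3, -4, 5)

v_0 = (-1, 1, 1).
v_1 = A·v_0 = (-2, 1, -1).
v_2 = A·v_1 = (3, -4, 5).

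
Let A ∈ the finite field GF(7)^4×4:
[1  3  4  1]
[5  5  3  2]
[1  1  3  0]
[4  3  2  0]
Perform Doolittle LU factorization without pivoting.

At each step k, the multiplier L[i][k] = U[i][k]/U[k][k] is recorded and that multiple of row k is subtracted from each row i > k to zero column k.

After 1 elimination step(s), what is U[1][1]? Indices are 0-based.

[col 0] pivot 1
  R1 -= 5*R0 → (0, 4, 4, 4)  (L[1][0] := 5)
  R2 -= 1*R0 → (0, 5, 6, 6)  (L[2][0] := 1)
  R3 -= 4*R0 → (0, 5, 0, 3)  (L[3][0] := 4)

U[1][1] = 4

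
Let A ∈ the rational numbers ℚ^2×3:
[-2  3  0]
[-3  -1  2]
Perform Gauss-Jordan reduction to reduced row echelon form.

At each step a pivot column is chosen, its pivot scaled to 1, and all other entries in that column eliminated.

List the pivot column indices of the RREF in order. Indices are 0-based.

pivot columns: 0, 1

[1] R0 /= -2  ⇒  (1, -3/2, 0)
     R1 -= -3·R0  ⇒  (0, -11/2, 2)
[2] R1 /= -11/2  ⇒  (0, 1, -4/11)
     R0 -= -3/2·R1  ⇒  (1, 0, -6/11)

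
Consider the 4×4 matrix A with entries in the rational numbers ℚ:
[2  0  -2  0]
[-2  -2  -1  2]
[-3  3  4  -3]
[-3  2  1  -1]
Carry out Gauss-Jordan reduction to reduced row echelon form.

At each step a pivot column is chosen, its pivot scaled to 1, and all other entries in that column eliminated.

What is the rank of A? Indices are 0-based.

rank = 4

step 1: normalize row 0 (÷2) = (1, 0, -1, 0)
  row 1: subtract -2×row0 = (0, -2, -3, 2)
  row 2: subtract -3×row0 = (0, 3, 1, -3)
  row 3: subtract -3×row0 = (0, 2, -2, -1)
step 2: normalize row 1 (÷-2) = (0, 1, 3/2, -1)
  row 2: subtract 3×row1 = (0, 0, -7/2, 0)
  row 3: subtract 2×row1 = (0, 0, -5, 1)
step 3: normalize row 2 (÷-7/2) = (0, 0, 1, 0)
  row 0: subtract -1×row2 = (1, 0, 0, 0)
  row 1: subtract 3/2×row2 = (0, 1, 0, -1)
  row 3: subtract -5×row2 = (0, 0, 0, 1)
step 4: normalize row 3 (÷1) = (0, 0, 0, 1)
  row 1: subtract -1×row3 = (0, 1, 0, 0)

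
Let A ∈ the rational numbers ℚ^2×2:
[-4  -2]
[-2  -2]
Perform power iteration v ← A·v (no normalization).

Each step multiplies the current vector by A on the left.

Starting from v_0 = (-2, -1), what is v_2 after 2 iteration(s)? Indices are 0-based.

v_2 = (-52, -32)

v_0 = (-2, -1).
v_1 = A·v_0 = (10, 6).
v_2 = A·v_1 = (-52, -32).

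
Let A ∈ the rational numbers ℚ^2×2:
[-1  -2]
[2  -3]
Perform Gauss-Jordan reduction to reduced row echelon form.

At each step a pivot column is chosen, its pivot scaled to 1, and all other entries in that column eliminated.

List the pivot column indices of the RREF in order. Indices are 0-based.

step 1: normalize row 0 (÷-1) = (1, 2)
  row 1: subtract 2×row0 = (0, -7)
step 2: normalize row 1 (÷-7) = (0, 1)
  row 0: subtract 2×row1 = (1, 0)

pivot columns: 0, 1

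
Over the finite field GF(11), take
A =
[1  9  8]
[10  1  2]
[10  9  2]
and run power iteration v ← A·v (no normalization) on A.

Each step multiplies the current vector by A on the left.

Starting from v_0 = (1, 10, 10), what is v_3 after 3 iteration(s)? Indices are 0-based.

v_0 = (1, 10, 10).
v_1 = A·v_0 = (6, 7, 10).
v_2 = A·v_1 = (6, 10, 0).
v_3 = A·v_2 = (8, 4, 7).

v_3 = (8, 4, 7)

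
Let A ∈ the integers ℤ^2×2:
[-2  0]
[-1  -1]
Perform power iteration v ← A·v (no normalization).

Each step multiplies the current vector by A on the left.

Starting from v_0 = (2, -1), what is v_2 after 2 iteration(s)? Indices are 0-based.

v_0 = (2, -1).
v_1 = A·v_0 = (-4, -1).
v_2 = A·v_1 = (8, 5).

v_2 = (8, 5)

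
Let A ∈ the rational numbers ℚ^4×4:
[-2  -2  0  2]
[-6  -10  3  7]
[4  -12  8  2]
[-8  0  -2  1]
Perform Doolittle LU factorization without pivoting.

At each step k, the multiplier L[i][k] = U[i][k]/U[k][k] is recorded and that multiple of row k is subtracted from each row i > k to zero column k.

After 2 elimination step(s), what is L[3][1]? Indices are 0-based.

Step 1: pivot at (0,0) is -2.
  row1 ← row1 − (3)·row0  ⇒  L[1][0]=3, U row1=(0, -4, 3, 1)
  row2 ← row2 − (-2)·row0  ⇒  L[2][0]=-2, U row2=(0, -16, 8, 6)
  row3 ← row3 − (4)·row0  ⇒  L[3][0]=4, U row3=(0, 8, -2, -7)
Step 2: pivot at (1,1) is -4.
  row2 ← row2 − (4)·row1  ⇒  L[2][1]=4, U row2=(0, 0, -4, 2)
  row3 ← row3 − (-2)·row1  ⇒  L[3][1]=-2, U row3=(0, 0, 4, -5)

L[3][1] = -2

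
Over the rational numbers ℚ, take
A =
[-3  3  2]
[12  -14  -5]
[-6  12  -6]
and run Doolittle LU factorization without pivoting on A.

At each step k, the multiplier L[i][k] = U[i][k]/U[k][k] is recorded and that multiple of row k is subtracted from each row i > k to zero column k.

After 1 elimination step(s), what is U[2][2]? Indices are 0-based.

U[2][2] = -10

k=0: U[0][0]=-3
  eliminate (1,0): mult=-4, new row 1: (0, -2, 3); set L[1][0]=-4
  eliminate (2,0): mult=2, new row 2: (0, 6, -10); set L[2][0]=2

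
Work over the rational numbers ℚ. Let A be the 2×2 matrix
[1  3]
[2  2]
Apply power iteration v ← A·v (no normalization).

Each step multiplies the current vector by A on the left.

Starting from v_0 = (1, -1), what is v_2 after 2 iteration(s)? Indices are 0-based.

v_0 = (1, -1).
v_1 = A·v_0 = (-2, 0).
v_2 = A·v_1 = (-2, -4).

v_2 = (-2, -4)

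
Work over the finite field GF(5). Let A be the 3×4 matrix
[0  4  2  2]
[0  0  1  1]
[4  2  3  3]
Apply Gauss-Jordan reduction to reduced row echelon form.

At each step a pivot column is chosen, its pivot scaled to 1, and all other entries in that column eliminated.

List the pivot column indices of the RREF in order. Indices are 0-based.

pivot columns: 0, 1, 2

[1] R0 <-> R2
[1] R0 /= 4  ⇒  (1, 3, 2, 2)
[2] R1 <-> R2
[2] R1 /= 4  ⇒  (0, 1, 3, 3)
     R0 -= 3·R1  ⇒  (1, 0, 3, 3)
[3] R2 /= 1  ⇒  (0, 0, 1, 1)
     R0 -= 3·R2  ⇒  (1, 0, 0, 0)
     R1 -= 3·R2  ⇒  (0, 1, 0, 0)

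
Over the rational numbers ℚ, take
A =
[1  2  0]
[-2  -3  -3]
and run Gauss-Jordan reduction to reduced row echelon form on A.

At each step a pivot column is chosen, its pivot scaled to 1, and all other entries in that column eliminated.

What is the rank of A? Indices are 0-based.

step 1: normalize row 0 (÷1) = (1, 2, 0)
  row 1: subtract -2×row0 = (0, 1, -3)
step 2: normalize row 1 (÷1) = (0, 1, -3)
  row 0: subtract 2×row1 = (1, 0, 6)

rank = 2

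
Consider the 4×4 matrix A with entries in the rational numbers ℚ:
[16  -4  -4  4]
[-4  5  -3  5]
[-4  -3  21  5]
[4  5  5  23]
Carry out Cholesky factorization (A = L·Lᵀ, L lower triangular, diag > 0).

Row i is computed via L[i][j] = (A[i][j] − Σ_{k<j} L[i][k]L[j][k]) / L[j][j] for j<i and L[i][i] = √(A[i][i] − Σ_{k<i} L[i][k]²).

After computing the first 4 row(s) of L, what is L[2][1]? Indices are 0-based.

L[2][1] = -2

Step 1: L[0][0] = √(16) = 4.
  L[1][0] = (-4) / L[0][0] = -1.
Step 2: L[1][1] = √(4) = 2.
  L[2][0] = (-4) / L[0][0] = -1.
  L[2][1] = (-4) / L[1][1] = -2.
Step 3: L[2][2] = √(16) = 4.
  L[3][0] = (4) / L[0][0] = 1.
  L[3][1] = (6) / L[1][1] = 3.
  L[3][2] = (12) / L[2][2] = 3.
Step 4: L[3][3] = √(4) = 2.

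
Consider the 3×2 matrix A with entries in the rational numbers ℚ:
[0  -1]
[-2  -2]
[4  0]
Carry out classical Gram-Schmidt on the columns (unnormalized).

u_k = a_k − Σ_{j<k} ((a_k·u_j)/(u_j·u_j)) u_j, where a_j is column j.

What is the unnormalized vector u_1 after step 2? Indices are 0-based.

Step 1: u_0 = a_0 = (0, -2, 4).
Step 2: u_1 = a_1 − (1/5)·u_0 = (-1, -8/5, -4/5).

u_1 = (-1, -8/5, -4/5)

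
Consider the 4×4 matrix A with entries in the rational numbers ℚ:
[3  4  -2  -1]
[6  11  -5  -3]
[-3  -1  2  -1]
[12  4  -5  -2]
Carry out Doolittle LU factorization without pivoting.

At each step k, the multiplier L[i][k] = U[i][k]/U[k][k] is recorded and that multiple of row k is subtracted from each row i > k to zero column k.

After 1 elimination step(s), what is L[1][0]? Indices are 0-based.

[col 0] pivot 3
  R1 -= 2*R0 → (0, 3, -1, -1)  (L[1][0] := 2)
  R2 -= -1*R0 → (0, 3, 0, -2)  (L[2][0] := -1)
  R3 -= 4*R0 → (0, -12, 3, 2)  (L[3][0] := 4)

L[1][0] = 2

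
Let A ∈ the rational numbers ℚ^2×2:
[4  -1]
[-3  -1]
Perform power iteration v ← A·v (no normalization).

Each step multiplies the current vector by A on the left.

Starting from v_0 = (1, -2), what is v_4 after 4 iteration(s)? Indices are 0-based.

v_4 = (526, -293)

v_0 = (1, -2).
v_1 = A·v_0 = (6, -1).
v_2 = A·v_1 = (25, -17).
v_3 = A·v_2 = (117, -58).
v_4 = A·v_3 = (526, -293).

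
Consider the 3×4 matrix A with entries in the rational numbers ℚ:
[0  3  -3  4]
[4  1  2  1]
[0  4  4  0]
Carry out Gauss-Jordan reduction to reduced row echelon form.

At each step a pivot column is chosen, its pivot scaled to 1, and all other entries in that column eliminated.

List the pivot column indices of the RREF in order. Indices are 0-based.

pivot columns: 0, 1, 2

step 1: exchange rows 0,1
step 1: normalize row 0 (÷4) = (1, 1/4, 1/2, 1/4)
step 2: normalize row 1 (÷3) = (0, 1, -1, 4/3)
  row 0: subtract 1/4×row1 = (1, 0, 3/4, -1/12)
  row 2: subtract 4×row1 = (0, 0, 8, -16/3)
step 3: normalize row 2 (÷8) = (0, 0, 1, -2/3)
  row 0: subtract 3/4×row2 = (1, 0, 0, 5/12)
  row 1: subtract -1×row2 = (0, 1, 0, 2/3)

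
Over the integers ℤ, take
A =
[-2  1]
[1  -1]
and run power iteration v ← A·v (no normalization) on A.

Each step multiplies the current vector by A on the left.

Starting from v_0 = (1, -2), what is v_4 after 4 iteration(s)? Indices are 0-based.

v_0 = (1, -2).
v_1 = A·v_0 = (-4, 3).
v_2 = A·v_1 = (11, -7).
v_3 = A·v_2 = (-29, 18).
v_4 = A·v_3 = (76, -47).

v_4 = (76, -47)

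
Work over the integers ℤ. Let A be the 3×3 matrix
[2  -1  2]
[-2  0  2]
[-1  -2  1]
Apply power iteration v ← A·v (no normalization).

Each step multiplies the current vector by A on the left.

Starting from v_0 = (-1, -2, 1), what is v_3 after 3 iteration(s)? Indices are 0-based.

v_3 = (8, -32, -32)

v_0 = (-1, -2, 1).
v_1 = A·v_0 = (2, 4, 6).
v_2 = A·v_1 = (12, 8, -4).
v_3 = A·v_2 = (8, -32, -32).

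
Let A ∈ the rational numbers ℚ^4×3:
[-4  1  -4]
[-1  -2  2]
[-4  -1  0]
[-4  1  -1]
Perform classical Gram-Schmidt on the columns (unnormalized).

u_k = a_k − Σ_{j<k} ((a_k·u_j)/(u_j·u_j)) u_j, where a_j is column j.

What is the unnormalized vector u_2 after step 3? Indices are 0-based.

Step 1: u_0 = a_0 = (-4, -1, -4, -4).
Step 2: u_1 = a_1 − (-2/49)·u_0 = (41/49, -100/49, -57/49, 41/49).
Step 3: u_2 = a_2 − (18/49)·u_0 − (-135/113)·u_1 = (-173/113, -8/113, 9/113, 166/113).

u_2 = (-173/113, -8/113, 9/113, 166/113)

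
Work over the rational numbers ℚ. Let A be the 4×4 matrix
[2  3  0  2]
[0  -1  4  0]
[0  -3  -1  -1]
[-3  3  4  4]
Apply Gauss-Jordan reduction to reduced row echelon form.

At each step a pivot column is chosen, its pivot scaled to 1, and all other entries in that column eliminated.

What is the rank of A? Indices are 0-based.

rank = 4

pivot(0,0)=2: scale R0 → (1, 3/2, 0, 1)
  clear (3,0): R3 −= (-3)R0 → (0, 15/2, 4, 7)
pivot(1,1)=-1: scale R1 → (0, 1, -4, 0)
  clear (0,1): R0 −= (3/2)R1 → (1, 0, 6, 1)
  clear (2,1): R2 −= (-3)R1 → (0, 0, -13, -1)
  clear (3,1): R3 −= (15/2)R1 → (0, 0, 34, 7)
pivot(2,2)=-13: scale R2 → (0, 0, 1, 1/13)
  clear (0,2): R0 −= (6)R2 → (1, 0, 0, 7/13)
  clear (1,2): R1 −= (-4)R2 → (0, 1, 0, 4/13)
  clear (3,2): R3 −= (34)R2 → (0, 0, 0, 57/13)
pivot(3,3)=57/13: scale R3 → (0, 0, 0, 1)
  clear (0,3): R0 −= (7/13)R3 → (1, 0, 0, 0)
  clear (1,3): R1 −= (4/13)R3 → (0, 1, 0, 0)
  clear (2,3): R2 −= (1/13)R3 → (0, 0, 1, 0)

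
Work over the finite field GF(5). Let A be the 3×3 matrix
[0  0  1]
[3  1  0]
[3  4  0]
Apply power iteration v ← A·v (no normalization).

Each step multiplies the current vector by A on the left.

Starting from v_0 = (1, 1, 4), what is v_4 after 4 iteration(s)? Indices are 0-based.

v_4 = (0, 1, 2)

v_0 = (1, 1, 4).
v_1 = A·v_0 = (4, 4, 2).
v_2 = A·v_1 = (2, 1, 3).
v_3 = A·v_2 = (3, 2, 0).
v_4 = A·v_3 = (0, 1, 2).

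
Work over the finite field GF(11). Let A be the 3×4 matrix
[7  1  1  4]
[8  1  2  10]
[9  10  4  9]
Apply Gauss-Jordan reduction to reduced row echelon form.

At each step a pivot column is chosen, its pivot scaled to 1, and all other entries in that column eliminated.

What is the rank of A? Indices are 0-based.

rank = 3

step 1: normalize row 0 (÷7) = (1, 8, 8, 10)
  row 1: subtract 8×row0 = (0, 3, 4, 7)
  row 2: subtract 9×row0 = (0, 4, 9, 7)
step 2: normalize row 1 (÷3) = (0, 1, 5, 6)
  row 0: subtract 8×row1 = (1, 0, 1, 6)
  row 2: subtract 4×row1 = (0, 0, 0, 5)
skip col 2 (zero from row 2)
step 3: normalize row 2 (÷5) = (0, 0, 0, 1)
  row 0: subtract 6×row2 = (1, 0, 1, 0)
  row 1: subtract 6×row2 = (0, 1, 5, 0)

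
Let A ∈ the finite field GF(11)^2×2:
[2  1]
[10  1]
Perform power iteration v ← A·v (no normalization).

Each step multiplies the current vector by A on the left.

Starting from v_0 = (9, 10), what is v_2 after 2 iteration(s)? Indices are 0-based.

v_0 = (9, 10).
v_1 = A·v_0 = (6, 1).
v_2 = A·v_1 = (2, 6).

v_2 = (2, 6)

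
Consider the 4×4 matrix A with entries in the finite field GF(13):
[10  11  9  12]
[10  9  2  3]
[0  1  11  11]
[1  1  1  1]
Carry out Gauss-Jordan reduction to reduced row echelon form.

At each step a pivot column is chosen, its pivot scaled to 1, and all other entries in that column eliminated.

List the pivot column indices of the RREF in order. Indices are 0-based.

pivot columns: 0, 1, 2, 3

pivot(0,0)=10: scale R0 → (1, 5, 10, 9)
  clear (1,0): R1 −= (10)R0 → (0, 11, 6, 4)
  clear (3,0): R3 −= (1)R0 → (0, 9, 4, 5)
pivot(1,1)=11: scale R1 → (0, 1, 10, 11)
  clear (0,1): R0 −= (5)R1 → (1, 0, 12, 6)
  clear (2,1): R2 −= (1)R1 → (0, 0, 1, 0)
  clear (3,1): R3 −= (9)R1 → (0, 0, 5, 10)
pivot(2,2)=1: scale R2 → (0, 0, 1, 0)
  clear (0,2): R0 −= (12)R2 → (1, 0, 0, 6)
  clear (1,2): R1 −= (10)R2 → (0, 1, 0, 11)
  clear (3,2): R3 −= (5)R2 → (0, 0, 0, 10)
pivot(3,3)=10: scale R3 → (0, 0, 0, 1)
  clear (0,3): R0 −= (6)R3 → (1, 0, 0, 0)
  clear (1,3): R1 −= (11)R3 → (0, 1, 0, 0)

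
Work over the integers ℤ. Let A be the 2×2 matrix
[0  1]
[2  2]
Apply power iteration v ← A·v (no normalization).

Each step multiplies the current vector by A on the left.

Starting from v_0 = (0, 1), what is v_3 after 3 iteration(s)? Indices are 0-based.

v_3 = (6, 16)

v_0 = (0, 1).
v_1 = A·v_0 = (1, 2).
v_2 = A·v_1 = (2, 6).
v_3 = A·v_2 = (6, 16).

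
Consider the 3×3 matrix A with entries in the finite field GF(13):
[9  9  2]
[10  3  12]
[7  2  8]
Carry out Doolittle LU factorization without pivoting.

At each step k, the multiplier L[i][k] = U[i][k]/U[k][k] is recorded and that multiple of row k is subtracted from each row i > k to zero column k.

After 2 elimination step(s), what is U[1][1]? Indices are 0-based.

Step 1: pivot at (0,0) is 9.
  row1 ← row1 − (4)·row0  ⇒  L[1][0]=4, U row1=(0, 6, 4)
  row2 ← row2 − (8)·row0  ⇒  L[2][0]=8, U row2=(0, 8, 5)
Step 2: pivot at (1,1) is 6.
  row2 ← row2 − (10)·row1  ⇒  L[2][1]=10, U row2=(0, 0, 4)

U[1][1] = 6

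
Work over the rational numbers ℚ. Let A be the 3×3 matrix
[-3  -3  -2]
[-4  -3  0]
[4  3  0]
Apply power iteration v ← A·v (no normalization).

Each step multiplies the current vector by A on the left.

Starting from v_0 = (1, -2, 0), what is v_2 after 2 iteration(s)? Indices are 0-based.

v_2 = (-11, -18, 18)

v_0 = (1, -2, 0).
v_1 = A·v_0 = (3, 2, -2).
v_2 = A·v_1 = (-11, -18, 18).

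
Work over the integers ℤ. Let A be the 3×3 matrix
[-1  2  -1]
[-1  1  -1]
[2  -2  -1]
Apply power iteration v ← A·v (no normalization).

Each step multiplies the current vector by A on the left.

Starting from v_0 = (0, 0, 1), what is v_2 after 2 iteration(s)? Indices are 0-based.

v_0 = (0, 0, 1).
v_1 = A·v_0 = (-1, -1, -1).
v_2 = A·v_1 = (0, 1, 1).

v_2 = (0, 1, 1)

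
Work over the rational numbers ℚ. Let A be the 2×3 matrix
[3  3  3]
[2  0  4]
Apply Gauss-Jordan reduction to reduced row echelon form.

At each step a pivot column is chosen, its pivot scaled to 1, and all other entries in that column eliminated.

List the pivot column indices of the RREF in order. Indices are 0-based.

[1] R0 /= 3  ⇒  (1, 1, 1)
     R1 -= 2·R0  ⇒  (0, -2, 2)
[2] R1 /= -2  ⇒  (0, 1, -1)
     R0 -= 1·R1  ⇒  (1, 0, 2)

pivot columns: 0, 1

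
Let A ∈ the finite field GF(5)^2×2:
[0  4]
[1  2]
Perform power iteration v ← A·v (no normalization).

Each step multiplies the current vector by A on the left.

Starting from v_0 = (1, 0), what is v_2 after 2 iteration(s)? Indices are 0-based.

v_0 = (1, 0).
v_1 = A·v_0 = (0, 1).
v_2 = A·v_1 = (4, 2).

v_2 = (4, 2)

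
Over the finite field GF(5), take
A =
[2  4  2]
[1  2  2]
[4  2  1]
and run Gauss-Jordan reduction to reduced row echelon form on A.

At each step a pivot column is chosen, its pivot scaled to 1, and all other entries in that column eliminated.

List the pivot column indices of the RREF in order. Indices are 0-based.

pivot columns: 0, 1, 2

pivot(0,0)=2: scale R0 → (1, 2, 1)
  clear (1,0): R1 −= (1)R0 → (0, 0, 1)
  clear (2,0): R2 −= (4)R0 → (0, 4, 2)
pivot(1,1): swap R1↔R2
pivot(1,1)=4: scale R1 → (0, 1, 3)
  clear (0,1): R0 −= (2)R1 → (1, 0, 0)
pivot(2,2)=1: scale R2 → (0, 0, 1)
  clear (1,2): R1 −= (3)R2 → (0, 1, 0)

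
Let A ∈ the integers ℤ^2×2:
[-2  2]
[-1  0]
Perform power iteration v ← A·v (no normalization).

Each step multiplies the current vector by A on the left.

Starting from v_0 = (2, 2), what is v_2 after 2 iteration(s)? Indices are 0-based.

v_2 = (-4, 0)

v_0 = (2, 2).
v_1 = A·v_0 = (0, -2).
v_2 = A·v_1 = (-4, 0).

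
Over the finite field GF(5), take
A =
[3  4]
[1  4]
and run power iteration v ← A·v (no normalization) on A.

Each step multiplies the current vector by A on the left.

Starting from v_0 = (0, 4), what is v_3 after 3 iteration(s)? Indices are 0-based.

v_0 = (0, 4).
v_1 = A·v_0 = (1, 1).
v_2 = A·v_1 = (2, 0).
v_3 = A·v_2 = (1, 2).

v_3 = (1, 2)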